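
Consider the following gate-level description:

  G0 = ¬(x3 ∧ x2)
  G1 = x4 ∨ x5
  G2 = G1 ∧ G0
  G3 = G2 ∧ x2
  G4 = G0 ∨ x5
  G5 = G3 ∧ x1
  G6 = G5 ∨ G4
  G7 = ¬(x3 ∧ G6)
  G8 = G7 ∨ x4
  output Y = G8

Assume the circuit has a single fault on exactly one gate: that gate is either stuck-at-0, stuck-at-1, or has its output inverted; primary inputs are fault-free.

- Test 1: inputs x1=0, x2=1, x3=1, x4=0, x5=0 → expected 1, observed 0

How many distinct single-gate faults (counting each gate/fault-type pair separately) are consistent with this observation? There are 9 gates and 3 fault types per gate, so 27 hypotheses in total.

Fault-free: G0=0, G1=0, G2=0, G3=0, G4=0, G5=0, G6=0, G7=1, G8=1 → 1. Observed 0.
  G0: stuck-at-1, inverted output ✓; others ✗
  G1: none of the 3 fault types match ✗
  G2: none of the 3 fault types match ✗
  G3: none of the 3 fault types match ✗
  G4: stuck-at-1, inverted output ✓; others ✗
  G5: stuck-at-1, inverted output ✓; others ✗
  G6: stuck-at-1, inverted output ✓; others ✗
  G7: stuck-at-0, inverted output ✓; others ✗
  G8: stuck-at-0, inverted output ✓; others ✗
Consistent faults: {G0 stuck-at-1, G0 inverted output, G4 stuck-at-1, G4 inverted output, G5 stuck-at-1, G5 inverted output, G6 stuck-at-1, G6 inverted output, G7 stuck-at-0, G7 inverted output, G8 stuck-at-0, G8 inverted output} — 12 in all.

12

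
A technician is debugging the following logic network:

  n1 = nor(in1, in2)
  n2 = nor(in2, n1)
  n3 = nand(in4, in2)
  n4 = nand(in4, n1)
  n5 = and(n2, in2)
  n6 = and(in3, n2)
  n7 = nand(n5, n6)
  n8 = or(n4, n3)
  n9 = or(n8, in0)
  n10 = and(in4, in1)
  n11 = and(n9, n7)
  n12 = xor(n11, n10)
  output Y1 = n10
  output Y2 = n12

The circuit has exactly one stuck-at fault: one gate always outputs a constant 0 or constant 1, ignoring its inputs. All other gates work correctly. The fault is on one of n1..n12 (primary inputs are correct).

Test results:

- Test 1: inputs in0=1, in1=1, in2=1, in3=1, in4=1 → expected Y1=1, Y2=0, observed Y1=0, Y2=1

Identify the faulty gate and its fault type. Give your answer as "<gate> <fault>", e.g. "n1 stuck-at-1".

Fault-free values for test 1 (in0=1, in1=1, in2=1, in3=1, in4=1): n1=0, n2=0, n3=0, n4=1, n5=0, n6=0, n7=1, n8=1, n9=1, n10=1, n11=1, n12=0, giving Y1=1, Y2=0. Observed Y1=0, Y2=1.
Test 1: faults giving observed Y1=0, Y2=1 are {n10 stuck-at-0}.
Only n10 stuck-at-0 is consistent with every test.

n10 stuck-at-0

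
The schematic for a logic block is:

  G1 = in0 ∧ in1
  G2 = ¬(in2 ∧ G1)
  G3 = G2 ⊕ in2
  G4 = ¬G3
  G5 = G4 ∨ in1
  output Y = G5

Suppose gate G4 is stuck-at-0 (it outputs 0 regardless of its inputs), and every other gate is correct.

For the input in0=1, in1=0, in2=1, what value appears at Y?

0

Propagate with G4 forced: G1=0, G2=1, G3=0, G4=0 [stuck-at-0], G5=0.
So Y = 0. (Without the fault it would be 1.)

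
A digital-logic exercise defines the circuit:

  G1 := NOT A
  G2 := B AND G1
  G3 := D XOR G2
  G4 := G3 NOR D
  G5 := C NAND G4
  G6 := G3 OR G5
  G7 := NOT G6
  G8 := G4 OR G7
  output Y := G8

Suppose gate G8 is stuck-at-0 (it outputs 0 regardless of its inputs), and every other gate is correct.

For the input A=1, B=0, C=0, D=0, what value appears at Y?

Propagate with G8 forced: G1=0, G2=0, G3=0, G4=1, G5=1, G6=1, G7=0, G8=0 [stuck-at-0].
So Y = 0. (Without the fault it would be 1.)

0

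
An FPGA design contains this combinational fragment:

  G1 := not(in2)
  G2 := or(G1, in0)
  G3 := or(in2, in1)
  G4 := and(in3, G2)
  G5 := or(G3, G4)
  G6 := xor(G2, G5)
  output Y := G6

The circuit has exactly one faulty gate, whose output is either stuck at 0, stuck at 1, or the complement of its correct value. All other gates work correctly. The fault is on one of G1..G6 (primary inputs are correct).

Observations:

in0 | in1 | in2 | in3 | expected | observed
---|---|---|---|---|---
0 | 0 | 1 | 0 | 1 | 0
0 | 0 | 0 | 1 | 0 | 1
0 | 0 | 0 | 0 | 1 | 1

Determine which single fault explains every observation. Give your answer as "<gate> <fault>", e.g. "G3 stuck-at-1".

Fault-free values for test 1 (in0=0, in1=0, in2=1, in3=0): G1=0, G2=0, G3=1, G4=0, G5=1, G6=1, giving Y=1. Observed 0.
Test 1: faults giving observed 0 are {G1 stuck-at-1, G1 inverted output, G2 stuck-at-1, G2 inverted output, G3 stuck-at-0, G3 inverted output, G5 stuck-at-0, G5 inverted output, G6 stuck-at-0, G6 inverted output}.
Test 2 (in0=0, in1=0, in2=0, in3=1): fault-free G1=1, G2=1, G3=0, G4=1, G5=1, G6=0 → 0; observed 1. Eliminates G1 stuck-at-1, G1 inverted output, G2 stuck-at-1, G2 inverted output, G3 stuck-at-0, G3 inverted output, G6 stuck-at-0.
Test 3 (in0=0, in1=0, in2=0, in3=0): fault-free G1=1, G2=1, G3=0, G4=0, G5=0, G6=1 → 1; observed 1. Eliminates G5 inverted output, G6 inverted output.
Only G5 stuck-at-0 is consistent with every test.

G5 stuck-at-0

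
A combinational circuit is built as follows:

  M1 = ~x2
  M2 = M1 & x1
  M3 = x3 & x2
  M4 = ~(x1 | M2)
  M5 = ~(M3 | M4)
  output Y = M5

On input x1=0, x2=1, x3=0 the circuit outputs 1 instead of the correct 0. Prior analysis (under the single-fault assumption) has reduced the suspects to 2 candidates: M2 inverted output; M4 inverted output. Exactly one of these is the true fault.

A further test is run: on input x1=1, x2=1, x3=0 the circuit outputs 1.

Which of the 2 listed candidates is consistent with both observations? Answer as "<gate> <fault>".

M2 inverted output

Evaluate each candidate on input x1=1, x2=1, x3=0:
  M2 inverted output: M1=0, M2=1 [inverted output], M3=0, M4=0, M5=1 → 1 — matches
  M4 inverted output: M1=0, M2=0, M3=0, M4=1 [inverted output], M5=0 → 0 — eliminated
Only M2 inverted output reproduces the observed 1.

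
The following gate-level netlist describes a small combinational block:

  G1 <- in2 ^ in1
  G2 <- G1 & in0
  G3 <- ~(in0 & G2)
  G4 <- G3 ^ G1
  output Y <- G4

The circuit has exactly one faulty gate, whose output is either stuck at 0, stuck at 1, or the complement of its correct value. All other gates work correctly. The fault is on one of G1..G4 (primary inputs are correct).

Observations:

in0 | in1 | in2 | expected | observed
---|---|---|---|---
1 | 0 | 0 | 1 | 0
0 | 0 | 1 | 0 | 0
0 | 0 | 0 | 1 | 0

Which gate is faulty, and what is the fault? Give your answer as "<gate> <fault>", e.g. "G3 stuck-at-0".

G4 stuck-at-0

Fault-free values for test 1 (in0=1, in1=0, in2=0): G1=0, G2=0, G3=1, G4=1, giving Y=1. Observed 0.
Test 1: faults giving observed 0 are {G2 stuck-at-1, G2 inverted output, G3 stuck-at-0, G3 inverted output, G4 stuck-at-0, G4 inverted output}.
Test 2 (in0=0, in1=0, in2=1): fault-free G1=1, G2=0, G3=1, G4=0 → 0; observed 0. Eliminates G3 stuck-at-0, G3 inverted output, G4 inverted output.
Test 3 (in0=0, in1=0, in2=0): fault-free G1=0, G2=0, G3=1, G4=1 → 1; observed 0. Eliminates G2 stuck-at-1, G2 inverted output.
Only G4 stuck-at-0 is consistent with every test.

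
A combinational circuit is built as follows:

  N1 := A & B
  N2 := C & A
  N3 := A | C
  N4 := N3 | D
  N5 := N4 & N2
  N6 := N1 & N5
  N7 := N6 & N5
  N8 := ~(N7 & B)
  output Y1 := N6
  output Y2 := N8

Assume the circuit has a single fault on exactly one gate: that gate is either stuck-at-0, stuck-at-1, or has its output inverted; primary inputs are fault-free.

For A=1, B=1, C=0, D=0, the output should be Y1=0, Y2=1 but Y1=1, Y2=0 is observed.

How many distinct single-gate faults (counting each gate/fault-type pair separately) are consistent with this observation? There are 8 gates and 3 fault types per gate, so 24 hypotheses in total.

4

Fault-free: N1=1, N2=0, N3=1, N4=1, N5=0, N6=0, N7=0, N8=1 → Y1=0, Y2=1. Observed Y1=1, Y2=0.
  N1: none of the 3 fault types match ✗
  N2: stuck-at-1, inverted output ✓; others ✗
  N3: none of the 3 fault types match ✗
  N4: none of the 3 fault types match ✗
  N5: stuck-at-1, inverted output ✓; others ✗
  N6: none of the 3 fault types match ✗
  N7: none of the 3 fault types match ✗
  N8: none of the 3 fault types match ✗
Consistent faults: {N2 stuck-at-1, N2 inverted output, N5 stuck-at-1, N5 inverted output} — 4 in all.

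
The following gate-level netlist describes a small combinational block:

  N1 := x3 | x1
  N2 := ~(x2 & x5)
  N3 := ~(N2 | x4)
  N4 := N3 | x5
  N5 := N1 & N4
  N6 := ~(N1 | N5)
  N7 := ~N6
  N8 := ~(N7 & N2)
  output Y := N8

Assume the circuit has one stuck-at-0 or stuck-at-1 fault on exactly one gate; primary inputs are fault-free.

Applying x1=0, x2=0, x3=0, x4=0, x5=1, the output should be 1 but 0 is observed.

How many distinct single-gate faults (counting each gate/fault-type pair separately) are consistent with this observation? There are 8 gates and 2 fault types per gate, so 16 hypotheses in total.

5

Fault-free: N1=0, N2=1, N3=0, N4=1, N5=0, N6=1, N7=0, N8=1 → 1. Observed 0.
  N1: stuck-at-1 ✓; others ✗
  N2: none of the 2 fault types match ✗
  N3: none of the 2 fault types match ✗
  N4: none of the 2 fault types match ✗
  N5: stuck-at-1 ✓; others ✗
  N6: stuck-at-0 ✓; others ✗
  N7: stuck-at-1 ✓; others ✗
  N8: stuck-at-0 ✓; others ✗
Consistent faults: {N1 stuck-at-1, N5 stuck-at-1, N6 stuck-at-0, N7 stuck-at-1, N8 stuck-at-0} — 5 in all.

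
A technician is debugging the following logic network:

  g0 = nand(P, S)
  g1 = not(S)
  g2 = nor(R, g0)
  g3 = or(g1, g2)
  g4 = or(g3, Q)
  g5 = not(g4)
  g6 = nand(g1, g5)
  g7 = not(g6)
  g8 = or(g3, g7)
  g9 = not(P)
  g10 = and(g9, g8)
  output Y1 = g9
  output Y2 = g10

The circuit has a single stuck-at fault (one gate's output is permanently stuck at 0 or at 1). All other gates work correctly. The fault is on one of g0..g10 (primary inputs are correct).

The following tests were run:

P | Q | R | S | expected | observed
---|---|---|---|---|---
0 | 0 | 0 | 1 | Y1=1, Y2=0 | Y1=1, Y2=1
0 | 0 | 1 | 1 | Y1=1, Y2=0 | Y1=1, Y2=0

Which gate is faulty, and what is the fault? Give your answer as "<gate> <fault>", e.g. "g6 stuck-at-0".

g0 stuck-at-0

Fault-free values for test 1 (P=0, Q=0, R=0, S=1): g0=1, g1=0, g2=0, g3=0, g4=0, g5=1, g6=1, g7=0, g8=0, g9=1, g10=0, giving Y1=1, Y2=0. Observed Y1=1, Y2=1.
Test 1: faults giving observed Y1=1, Y2=1 are {g0 stuck-at-0, g1 stuck-at-1, g2 stuck-at-1, g3 stuck-at-1, g6 stuck-at-0, g7 stuck-at-1, g8 stuck-at-1, g10 stuck-at-1}.
Test 2 (P=0, Q=0, R=1, S=1): fault-free g0=1, g1=0, g2=0, g3=0, g4=0, g5=1, g6=1, g7=0, g8=0, g9=1, g10=0 → Y1=1, Y2=0; observed Y1=1, Y2=0. Eliminates g1 stuck-at-1, g2 stuck-at-1, g3 stuck-at-1, g6 stuck-at-0, g7 stuck-at-1, g8 stuck-at-1, g10 stuck-at-1.
Only g0 stuck-at-0 is consistent with every test.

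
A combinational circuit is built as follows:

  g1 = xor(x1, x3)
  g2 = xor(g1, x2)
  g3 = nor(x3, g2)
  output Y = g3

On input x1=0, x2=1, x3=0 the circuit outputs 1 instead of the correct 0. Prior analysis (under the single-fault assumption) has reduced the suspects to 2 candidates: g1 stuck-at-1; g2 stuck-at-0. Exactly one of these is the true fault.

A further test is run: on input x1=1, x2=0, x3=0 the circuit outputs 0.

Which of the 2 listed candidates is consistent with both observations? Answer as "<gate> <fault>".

g1 stuck-at-1

Evaluate each candidate on input x1=1, x2=0, x3=0:
  g1 stuck-at-1: g1=1 [stuck-at-1], g2=1, g3=0 → 0 — matches
  g2 stuck-at-0: g1=1, g2=0 [stuck-at-0], g3=1 → 1 — eliminated
Only g1 stuck-at-1 reproduces the observed 0.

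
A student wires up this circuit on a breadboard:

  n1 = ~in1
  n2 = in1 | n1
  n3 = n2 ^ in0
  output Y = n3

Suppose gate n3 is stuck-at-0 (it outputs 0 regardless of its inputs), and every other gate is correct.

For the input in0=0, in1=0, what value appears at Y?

0

Propagate with n3 forced: n1=1, n2=1, n3=0 [stuck-at-0].
So Y = 0. (Without the fault it would be 1.)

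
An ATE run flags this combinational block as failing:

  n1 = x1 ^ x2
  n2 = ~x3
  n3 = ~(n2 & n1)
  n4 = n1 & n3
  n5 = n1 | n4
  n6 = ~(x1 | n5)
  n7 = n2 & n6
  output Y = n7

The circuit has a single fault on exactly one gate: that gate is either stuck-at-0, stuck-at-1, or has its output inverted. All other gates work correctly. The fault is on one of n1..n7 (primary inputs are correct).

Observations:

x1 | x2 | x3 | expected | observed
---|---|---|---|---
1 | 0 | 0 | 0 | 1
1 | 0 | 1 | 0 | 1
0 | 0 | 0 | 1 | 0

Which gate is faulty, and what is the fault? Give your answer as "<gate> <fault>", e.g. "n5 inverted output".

Fault-free values for test 1 (x1=1, x2=0, x3=0): n1=1, n2=1, n3=0, n4=0, n5=1, n6=0, n7=0, giving Y=0. Observed 1.
Test 1: faults giving observed 1 are {n6 stuck-at-1, n6 inverted output, n7 stuck-at-1, n7 inverted output}.
Test 2 (x1=1, x2=0, x3=1): fault-free n1=1, n2=0, n3=1, n4=1, n5=1, n6=0, n7=0 → 0; observed 1. Eliminates n6 stuck-at-1, n6 inverted output.
Test 3 (x1=0, x2=0, x3=0): fault-free n1=0, n2=1, n3=1, n4=0, n5=0, n6=1, n7=1 → 1; observed 0. Eliminates n7 stuck-at-1.
Only n7 inverted output is consistent with every test.

n7 inverted output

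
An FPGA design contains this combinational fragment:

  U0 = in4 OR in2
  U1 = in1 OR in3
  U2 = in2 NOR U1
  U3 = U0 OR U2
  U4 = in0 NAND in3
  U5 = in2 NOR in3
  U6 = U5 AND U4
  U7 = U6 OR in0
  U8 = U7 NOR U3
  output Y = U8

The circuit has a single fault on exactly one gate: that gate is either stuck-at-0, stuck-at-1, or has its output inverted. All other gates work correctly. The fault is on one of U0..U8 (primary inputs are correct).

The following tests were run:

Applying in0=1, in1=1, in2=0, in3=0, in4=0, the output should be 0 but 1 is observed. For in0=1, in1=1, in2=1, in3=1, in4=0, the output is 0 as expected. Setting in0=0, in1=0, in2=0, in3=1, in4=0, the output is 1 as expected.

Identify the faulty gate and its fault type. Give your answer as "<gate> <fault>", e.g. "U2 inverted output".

Fault-free values for test 1 (in0=1, in1=1, in2=0, in3=0, in4=0): U0=0, U1=1, U2=0, U3=0, U4=1, U5=1, U6=1, U7=1, U8=0, giving Y=0. Observed 1.
Test 1: faults giving observed 1 are {U7 stuck-at-0, U7 inverted output, U8 stuck-at-1, U8 inverted output}.
Test 2 (in0=1, in1=1, in2=1, in3=1, in4=0): fault-free U0=1, U1=1, U2=0, U3=1, U4=0, U5=0, U6=0, U7=1, U8=0 → 0; observed 0. Eliminates U8 stuck-at-1, U8 inverted output.
Test 3 (in0=0, in1=0, in2=0, in3=1, in4=0): fault-free U0=0, U1=1, U2=0, U3=0, U4=1, U5=0, U6=0, U7=0, U8=1 → 1; observed 1. Eliminates U7 inverted output.
Only U7 stuck-at-0 is consistent with every test.

U7 stuck-at-0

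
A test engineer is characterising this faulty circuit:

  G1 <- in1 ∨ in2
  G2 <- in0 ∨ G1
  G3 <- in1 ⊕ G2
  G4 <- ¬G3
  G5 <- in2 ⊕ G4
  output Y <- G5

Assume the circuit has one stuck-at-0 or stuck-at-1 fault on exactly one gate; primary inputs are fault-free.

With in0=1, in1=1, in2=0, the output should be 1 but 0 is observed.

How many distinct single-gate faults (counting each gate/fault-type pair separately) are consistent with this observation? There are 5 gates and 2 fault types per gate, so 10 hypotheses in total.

Fault-free: G1=1, G2=1, G3=0, G4=1, G5=1 → 1. Observed 0.
  G1 stuck-at-0: output 1 ✗
  G1 stuck-at-1: output 1 ✗
  G2 stuck-at-0: output 0 ✓
  G2 stuck-at-1: output 1 ✗
  G3 stuck-at-0: output 1 ✗
  G3 stuck-at-1: output 0 ✓
  G4 stuck-at-0: output 0 ✓
  G4 stuck-at-1: output 1 ✗
  G5 stuck-at-0: output 0 ✓
  G5 stuck-at-1: output 1 ✗
Consistent faults: {G2 stuck-at-0, G3 stuck-at-1, G4 stuck-at-0, G5 stuck-at-0} — 4 in all.

4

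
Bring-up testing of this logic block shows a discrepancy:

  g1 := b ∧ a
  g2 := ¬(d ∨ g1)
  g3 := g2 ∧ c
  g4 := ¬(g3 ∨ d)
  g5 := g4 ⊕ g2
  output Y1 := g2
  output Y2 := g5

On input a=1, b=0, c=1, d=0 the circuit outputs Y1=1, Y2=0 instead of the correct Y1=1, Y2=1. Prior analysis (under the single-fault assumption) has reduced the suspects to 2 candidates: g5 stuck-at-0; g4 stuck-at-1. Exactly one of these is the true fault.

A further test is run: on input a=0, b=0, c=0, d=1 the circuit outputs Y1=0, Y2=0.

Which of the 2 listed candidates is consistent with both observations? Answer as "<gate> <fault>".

Evaluate each candidate on input a=0, b=0, c=0, d=1:
  g5 stuck-at-0: g1=0, g2=0, g3=0, g4=0, g5=0 [stuck-at-0] → Y1=0, Y2=0 — matches
  g4 stuck-at-1: g1=0, g2=0, g3=0, g4=1 [stuck-at-1], g5=1 → Y1=0, Y2=1 — eliminated
Only g5 stuck-at-0 reproduces the observed Y1=0, Y2=0.

g5 stuck-at-0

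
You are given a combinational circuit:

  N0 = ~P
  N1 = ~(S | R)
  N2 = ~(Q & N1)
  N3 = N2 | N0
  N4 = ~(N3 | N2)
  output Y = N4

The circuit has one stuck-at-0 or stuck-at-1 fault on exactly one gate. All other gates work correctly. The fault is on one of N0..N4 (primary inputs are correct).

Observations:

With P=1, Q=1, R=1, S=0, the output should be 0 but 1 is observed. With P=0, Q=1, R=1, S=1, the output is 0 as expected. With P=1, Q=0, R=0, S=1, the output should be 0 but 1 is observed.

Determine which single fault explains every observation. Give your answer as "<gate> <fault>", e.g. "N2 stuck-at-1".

Fault-free values for test 1 (P=1, Q=1, R=1, S=0): N0=0, N1=0, N2=1, N3=1, N4=0, giving Y=0. Observed 1.
Test 1: faults giving observed 1 are {N1 stuck-at-1, N2 stuck-at-0, N4 stuck-at-1}.
Test 2 (P=0, Q=1, R=1, S=1): fault-free N0=1, N1=0, N2=1, N3=1, N4=0 → 0; observed 0. Eliminates N4 stuck-at-1.
Test 3 (P=1, Q=0, R=0, S=1): fault-free N0=0, N1=0, N2=1, N3=1, N4=0 → 0; observed 1. Eliminates N1 stuck-at-1.
Only N2 stuck-at-0 is consistent with every test.

N2 stuck-at-0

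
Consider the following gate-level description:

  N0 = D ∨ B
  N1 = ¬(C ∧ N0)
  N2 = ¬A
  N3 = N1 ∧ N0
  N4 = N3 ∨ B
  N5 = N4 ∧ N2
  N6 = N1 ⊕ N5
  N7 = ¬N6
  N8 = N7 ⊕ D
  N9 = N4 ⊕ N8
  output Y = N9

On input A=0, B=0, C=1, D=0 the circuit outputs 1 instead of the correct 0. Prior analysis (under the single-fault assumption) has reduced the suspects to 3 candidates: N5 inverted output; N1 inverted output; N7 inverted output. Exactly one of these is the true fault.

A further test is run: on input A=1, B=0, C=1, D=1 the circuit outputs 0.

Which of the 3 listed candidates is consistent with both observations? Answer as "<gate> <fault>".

Evaluate each candidate on input A=1, B=0, C=1, D=1:
  N5 inverted output: N0=1, N1=0, N2=0, N3=0, N4=0, N5=1 [inverted output], N6=1, N7=0, N8=1, N9=1 → 1 — eliminated
  N1 inverted output: N0=1, N1=1 [inverted output], N2=0, N3=1, N4=1, N5=0, N6=1, N7=0, N8=1, N9=0 → 0 — matches
  N7 inverted output: N0=1, N1=0, N2=0, N3=0, N4=0, N5=0, N6=0, N7=0 [inverted output], N8=1, N9=1 → 1 — eliminated
Only N1 inverted output reproduces the observed 0.

N1 inverted output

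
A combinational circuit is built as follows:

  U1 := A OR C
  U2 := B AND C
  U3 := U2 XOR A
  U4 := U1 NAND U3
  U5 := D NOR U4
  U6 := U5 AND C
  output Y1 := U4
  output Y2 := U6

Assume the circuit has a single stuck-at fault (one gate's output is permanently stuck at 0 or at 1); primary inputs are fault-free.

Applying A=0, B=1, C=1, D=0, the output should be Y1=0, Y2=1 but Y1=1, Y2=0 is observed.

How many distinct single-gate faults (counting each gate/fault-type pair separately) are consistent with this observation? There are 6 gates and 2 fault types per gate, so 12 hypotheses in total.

Fault-free: U1=1, U2=1, U3=1, U4=0, U5=1, U6=1 → Y1=0, Y2=1. Observed Y1=1, Y2=0.
  U1 stuck-at-0: output Y1=1, Y2=0 ✓
  U1 stuck-at-1: output Y1=0, Y2=1 ✗
  U2 stuck-at-0: output Y1=1, Y2=0 ✓
  U2 stuck-at-1: output Y1=0, Y2=1 ✗
  U3 stuck-at-0: output Y1=1, Y2=0 ✓
  U3 stuck-at-1: output Y1=0, Y2=1 ✗
  U4 stuck-at-0: output Y1=0, Y2=1 ✗
  U4 stuck-at-1: output Y1=1, Y2=0 ✓
  U5 stuck-at-0: output Y1=0, Y2=0 ✗
  U5 stuck-at-1: output Y1=0, Y2=1 ✗
  U6 stuck-at-0: output Y1=0, Y2=0 ✗
  U6 stuck-at-1: output Y1=0, Y2=1 ✗
Consistent faults: {U1 stuck-at-0, U2 stuck-at-0, U3 stuck-at-0, U4 stuck-at-1} — 4 in all.

4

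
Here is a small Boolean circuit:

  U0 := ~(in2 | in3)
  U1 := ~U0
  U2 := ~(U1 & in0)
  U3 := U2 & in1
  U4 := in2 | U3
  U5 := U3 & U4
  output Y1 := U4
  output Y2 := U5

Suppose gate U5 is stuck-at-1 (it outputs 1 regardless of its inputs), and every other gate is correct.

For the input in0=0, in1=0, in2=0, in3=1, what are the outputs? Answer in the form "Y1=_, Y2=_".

Y1=0, Y2=1

Propagate with U5 forced: U0=0, U1=1, U2=1, U3=0, U4=0, U5=1 [stuck-at-1].
So the outputs are Y1=0, Y2=1. (Without the fault they would be Y1=0, Y2=0.)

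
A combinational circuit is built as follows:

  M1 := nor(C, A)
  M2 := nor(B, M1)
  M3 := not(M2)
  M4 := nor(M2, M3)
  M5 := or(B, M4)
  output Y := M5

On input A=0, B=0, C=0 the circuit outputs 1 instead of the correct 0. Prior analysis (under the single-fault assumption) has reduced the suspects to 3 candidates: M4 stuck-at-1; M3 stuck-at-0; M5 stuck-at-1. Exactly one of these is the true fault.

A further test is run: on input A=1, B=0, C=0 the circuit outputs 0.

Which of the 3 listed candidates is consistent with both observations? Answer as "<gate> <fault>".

Evaluate each candidate on input A=1, B=0, C=0:
  M4 stuck-at-1: M1=0, M2=1, M3=0, M4=1 [stuck-at-1], M5=1 → 1 — eliminated
  M3 stuck-at-0: M1=0, M2=1, M3=0 [stuck-at-0], M4=0, M5=0 → 0 — matches
  M5 stuck-at-1: M1=0, M2=1, M3=0, M4=0, M5=1 [stuck-at-1] → 1 — eliminated
Only M3 stuck-at-0 reproduces the observed 0.

M3 stuck-at-0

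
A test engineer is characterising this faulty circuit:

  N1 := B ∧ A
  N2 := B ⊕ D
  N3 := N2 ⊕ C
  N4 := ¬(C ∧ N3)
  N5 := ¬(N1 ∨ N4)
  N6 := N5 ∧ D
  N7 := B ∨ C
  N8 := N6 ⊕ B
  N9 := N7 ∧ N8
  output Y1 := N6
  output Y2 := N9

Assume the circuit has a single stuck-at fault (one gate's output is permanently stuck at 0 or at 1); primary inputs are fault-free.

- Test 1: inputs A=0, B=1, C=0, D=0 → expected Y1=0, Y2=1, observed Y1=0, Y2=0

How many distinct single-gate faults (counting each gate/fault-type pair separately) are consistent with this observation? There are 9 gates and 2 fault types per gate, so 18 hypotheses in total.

Fault-free: N1=0, N2=1, N3=1, N4=1, N5=0, N6=0, N7=1, N8=1, N9=1 → Y1=0, Y2=1. Observed Y1=0, Y2=0.
  N1: none of the 2 fault types match ✗
  N2: none of the 2 fault types match ✗
  N3: none of the 2 fault types match ✗
  N4: none of the 2 fault types match ✗
  N5: none of the 2 fault types match ✗
  N6: none of the 2 fault types match ✗
  N7: stuck-at-0 ✓; others ✗
  N8: stuck-at-0 ✓; others ✗
  N9: stuck-at-0 ✓; others ✗
Consistent faults: {N7 stuck-at-0, N8 stuck-at-0, N9 stuck-at-0} — 3 in all.

3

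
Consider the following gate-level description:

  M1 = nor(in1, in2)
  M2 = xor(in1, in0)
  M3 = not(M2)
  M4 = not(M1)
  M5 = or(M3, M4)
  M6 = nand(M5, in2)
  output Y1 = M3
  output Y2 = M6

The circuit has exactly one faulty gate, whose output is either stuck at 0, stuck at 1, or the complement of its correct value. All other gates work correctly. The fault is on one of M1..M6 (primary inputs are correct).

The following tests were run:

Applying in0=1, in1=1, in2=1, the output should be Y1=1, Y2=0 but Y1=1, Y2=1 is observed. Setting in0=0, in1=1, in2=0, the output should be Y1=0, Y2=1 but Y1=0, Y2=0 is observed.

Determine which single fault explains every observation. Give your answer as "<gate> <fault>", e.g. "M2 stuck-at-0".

M6 inverted output

Fault-free values for test 1 (in0=1, in1=1, in2=1): M1=0, M2=0, M3=1, M4=1, M5=1, M6=0, giving Y1=1, Y2=0. Observed Y1=1, Y2=1.
Test 1: faults giving observed Y1=1, Y2=1 are {M5 stuck-at-0, M5 inverted output, M6 stuck-at-1, M6 inverted output}.
Test 2 (in0=0, in1=1, in2=0): fault-free M1=0, M2=1, M3=0, M4=1, M5=1, M6=1 → Y1=0, Y2=1; observed Y1=0, Y2=0. Eliminates M5 stuck-at-0, M5 inverted output, M6 stuck-at-1.
Only M6 inverted output is consistent with every test.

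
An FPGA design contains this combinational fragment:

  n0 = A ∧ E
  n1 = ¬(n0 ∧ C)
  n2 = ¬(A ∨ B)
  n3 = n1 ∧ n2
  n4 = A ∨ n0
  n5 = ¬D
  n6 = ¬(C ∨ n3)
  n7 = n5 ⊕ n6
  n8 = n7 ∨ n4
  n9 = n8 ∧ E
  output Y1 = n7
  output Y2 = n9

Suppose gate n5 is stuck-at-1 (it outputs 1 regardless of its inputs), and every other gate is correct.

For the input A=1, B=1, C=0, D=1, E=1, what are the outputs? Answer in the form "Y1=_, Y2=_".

Y1=0, Y2=1

Propagate with n5 forced: n0=1, n1=1, n2=0, n3=0, n4=1, n5=1 [stuck-at-1], n6=1, n7=0, n8=1, n9=1.
So the outputs are Y1=0, Y2=1. (Without the fault they would be Y1=1, Y2=1.)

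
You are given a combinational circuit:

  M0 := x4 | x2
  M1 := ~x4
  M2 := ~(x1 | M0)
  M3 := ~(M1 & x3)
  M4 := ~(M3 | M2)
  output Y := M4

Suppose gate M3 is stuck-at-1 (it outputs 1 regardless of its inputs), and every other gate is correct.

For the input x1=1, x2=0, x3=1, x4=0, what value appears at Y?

0

Propagate with M3 forced: M0=0, M1=1, M2=0, M3=1 [stuck-at-1], M4=0.
So Y = 0. (Without the fault it would be 1.)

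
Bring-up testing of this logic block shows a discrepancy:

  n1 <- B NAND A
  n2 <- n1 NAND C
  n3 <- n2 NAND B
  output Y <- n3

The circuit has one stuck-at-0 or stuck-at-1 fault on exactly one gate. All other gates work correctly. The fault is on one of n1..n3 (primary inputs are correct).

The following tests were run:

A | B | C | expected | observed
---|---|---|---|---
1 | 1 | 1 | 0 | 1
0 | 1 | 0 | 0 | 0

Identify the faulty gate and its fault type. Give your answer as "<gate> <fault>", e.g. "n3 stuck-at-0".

n1 stuck-at-1

Fault-free values for test 1 (A=1, B=1, C=1): n1=0, n2=1, n3=0, giving Y=0. Observed 1.
Test 1: faults giving observed 1 are {n1 stuck-at-1, n2 stuck-at-0, n3 stuck-at-1}.
Test 2 (A=0, B=1, C=0): fault-free n1=1, n2=1, n3=0 → 0; observed 0. Eliminates n2 stuck-at-0, n3 stuck-at-1.
Only n1 stuck-at-1 is consistent with every test.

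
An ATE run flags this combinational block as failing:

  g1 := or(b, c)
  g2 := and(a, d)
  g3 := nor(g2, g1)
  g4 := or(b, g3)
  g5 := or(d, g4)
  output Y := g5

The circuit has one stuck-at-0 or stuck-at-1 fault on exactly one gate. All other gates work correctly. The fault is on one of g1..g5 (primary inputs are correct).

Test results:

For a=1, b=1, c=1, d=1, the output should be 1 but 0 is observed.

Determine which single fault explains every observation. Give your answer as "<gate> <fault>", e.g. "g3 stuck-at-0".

g5 stuck-at-0

Fault-free values for test 1 (a=1, b=1, c=1, d=1): g1=1, g2=1, g3=0, g4=1, g5=1, giving Y=1. Observed 0.
Test 1: faults giving observed 0 are {g5 stuck-at-0}.
Only g5 stuck-at-0 is consistent with every test.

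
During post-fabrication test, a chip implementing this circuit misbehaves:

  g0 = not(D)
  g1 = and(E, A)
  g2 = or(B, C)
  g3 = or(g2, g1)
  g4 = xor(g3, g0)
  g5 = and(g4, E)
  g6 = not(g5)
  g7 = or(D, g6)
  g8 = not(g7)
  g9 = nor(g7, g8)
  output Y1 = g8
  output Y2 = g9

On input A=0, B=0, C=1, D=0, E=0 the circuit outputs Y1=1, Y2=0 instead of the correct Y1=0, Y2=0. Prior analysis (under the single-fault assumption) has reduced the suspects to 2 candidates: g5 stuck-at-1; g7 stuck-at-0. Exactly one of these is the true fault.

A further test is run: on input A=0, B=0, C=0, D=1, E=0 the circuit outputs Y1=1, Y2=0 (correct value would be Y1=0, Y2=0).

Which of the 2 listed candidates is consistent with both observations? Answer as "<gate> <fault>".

Evaluate each candidate on input A=0, B=0, C=0, D=1, E=0:
  g5 stuck-at-1: g0=0, g1=0, g2=0, g3=0, g4=0, g5=1 [stuck-at-1], g6=0, g7=1, g8=0, g9=0 → Y1=0, Y2=0 — eliminated
  g7 stuck-at-0: g0=0, g1=0, g2=0, g3=0, g4=0, g5=0, g6=1, g7=0 [stuck-at-0], g8=1, g9=0 → Y1=1, Y2=0 — matches
Only g7 stuck-at-0 reproduces the observed Y1=1, Y2=0.

g7 stuck-at-0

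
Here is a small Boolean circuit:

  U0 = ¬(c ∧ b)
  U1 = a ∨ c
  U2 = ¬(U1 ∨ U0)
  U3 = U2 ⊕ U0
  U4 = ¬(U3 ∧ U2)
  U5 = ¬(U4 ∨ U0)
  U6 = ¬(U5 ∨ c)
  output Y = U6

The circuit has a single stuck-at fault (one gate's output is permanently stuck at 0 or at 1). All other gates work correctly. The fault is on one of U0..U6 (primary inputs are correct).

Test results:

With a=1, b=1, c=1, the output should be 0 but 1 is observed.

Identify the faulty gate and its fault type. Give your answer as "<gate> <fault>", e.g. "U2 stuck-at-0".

Fault-free values for test 1 (a=1, b=1, c=1): U0=0, U1=1, U2=0, U3=0, U4=1, U5=0, U6=0, giving Y=0. Observed 1.
Test 1: faults giving observed 1 are {U6 stuck-at-1}.
Only U6 stuck-at-1 is consistent with every test.

U6 stuck-at-1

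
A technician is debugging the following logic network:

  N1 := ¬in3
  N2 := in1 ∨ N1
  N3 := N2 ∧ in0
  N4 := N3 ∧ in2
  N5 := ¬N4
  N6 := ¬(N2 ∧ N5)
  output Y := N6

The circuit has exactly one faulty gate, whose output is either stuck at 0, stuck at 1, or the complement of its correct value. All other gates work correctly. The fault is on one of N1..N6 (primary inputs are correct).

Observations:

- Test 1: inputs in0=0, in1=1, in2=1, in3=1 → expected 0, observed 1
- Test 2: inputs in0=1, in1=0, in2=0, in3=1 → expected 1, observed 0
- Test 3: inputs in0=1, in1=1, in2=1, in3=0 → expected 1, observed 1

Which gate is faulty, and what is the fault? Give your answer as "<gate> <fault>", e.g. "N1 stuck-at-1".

N2 inverted output

Fault-free values for test 1 (in0=0, in1=1, in2=1, in3=1): N1=0, N2=1, N3=0, N4=0, N5=1, N6=0, giving Y=0. Observed 1.
Test 1: faults giving observed 1 are {N2 stuck-at-0, N2 inverted output, N3 stuck-at-1, N3 inverted output, N4 stuck-at-1, N4 inverted output, N5 stuck-at-0, N5 inverted output, N6 stuck-at-1, N6 inverted output}.
Test 2 (in0=1, in1=0, in2=0, in3=1): fault-free N1=0, N2=0, N3=0, N4=0, N5=1, N6=1 → 1; observed 0. Eliminates N2 stuck-at-0, N3 stuck-at-1, N3 inverted output, N4 stuck-at-1, N4 inverted output, N5 stuck-at-0, N5 inverted output, N6 stuck-at-1.
Test 3 (in0=1, in1=1, in2=1, in3=0): fault-free N1=1, N2=1, N3=1, N4=1, N5=0, N6=1 → 1; observed 1. Eliminates N6 inverted output.
Only N2 inverted output is consistent with every test.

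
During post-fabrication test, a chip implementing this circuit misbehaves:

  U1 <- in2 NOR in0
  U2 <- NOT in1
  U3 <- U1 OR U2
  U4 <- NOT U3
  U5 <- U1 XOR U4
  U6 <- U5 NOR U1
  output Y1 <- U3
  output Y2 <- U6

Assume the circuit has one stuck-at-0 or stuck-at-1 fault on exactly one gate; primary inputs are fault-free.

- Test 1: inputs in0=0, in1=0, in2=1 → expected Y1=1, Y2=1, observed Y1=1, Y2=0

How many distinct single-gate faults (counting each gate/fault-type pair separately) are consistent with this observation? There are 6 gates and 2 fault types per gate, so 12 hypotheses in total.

4

Fault-free: U1=0, U2=1, U3=1, U4=0, U5=0, U6=1 → Y1=1, Y2=1. Observed Y1=1, Y2=0.
  U1 stuck-at-0: output Y1=1, Y2=1 ✗
  U1 stuck-at-1: output Y1=1, Y2=0 ✓
  U2 stuck-at-0: output Y1=0, Y2=0 ✗
  U2 stuck-at-1: output Y1=1, Y2=1 ✗
  U3 stuck-at-0: output Y1=0, Y2=0 ✗
  U3 stuck-at-1: output Y1=1, Y2=1 ✗
  U4 stuck-at-0: output Y1=1, Y2=1 ✗
  U4 stuck-at-1: output Y1=1, Y2=0 ✓
  U5 stuck-at-0: output Y1=1, Y2=1 ✗
  U5 stuck-at-1: output Y1=1, Y2=0 ✓
  U6 stuck-at-0: output Y1=1, Y2=0 ✓
  U6 stuck-at-1: output Y1=1, Y2=1 ✗
Consistent faults: {U1 stuck-at-1, U4 stuck-at-1, U5 stuck-at-1, U6 stuck-at-0} — 4 in all.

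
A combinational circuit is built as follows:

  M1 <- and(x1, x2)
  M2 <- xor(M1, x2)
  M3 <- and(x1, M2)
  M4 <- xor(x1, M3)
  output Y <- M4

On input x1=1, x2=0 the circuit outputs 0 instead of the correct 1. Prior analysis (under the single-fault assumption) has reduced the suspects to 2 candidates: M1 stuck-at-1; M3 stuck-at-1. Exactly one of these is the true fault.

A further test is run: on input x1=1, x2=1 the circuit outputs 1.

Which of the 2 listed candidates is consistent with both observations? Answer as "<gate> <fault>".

M1 stuck-at-1

Evaluate each candidate on input x1=1, x2=1:
  M1 stuck-at-1: M1=1 [stuck-at-1], M2=0, M3=0, M4=1 → 1 — matches
  M3 stuck-at-1: M1=1, M2=0, M3=1 [stuck-at-1], M4=0 → 0 — eliminated
Only M1 stuck-at-1 reproduces the observed 1.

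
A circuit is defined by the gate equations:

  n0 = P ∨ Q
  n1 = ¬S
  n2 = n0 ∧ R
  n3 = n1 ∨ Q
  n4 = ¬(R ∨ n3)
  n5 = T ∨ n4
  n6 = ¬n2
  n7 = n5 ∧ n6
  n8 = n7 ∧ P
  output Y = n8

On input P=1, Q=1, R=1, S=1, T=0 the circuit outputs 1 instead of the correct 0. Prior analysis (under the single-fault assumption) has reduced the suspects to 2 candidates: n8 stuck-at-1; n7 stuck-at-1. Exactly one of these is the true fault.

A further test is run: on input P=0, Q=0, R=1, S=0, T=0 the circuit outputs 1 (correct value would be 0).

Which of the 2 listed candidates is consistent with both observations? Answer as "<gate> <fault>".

Evaluate each candidate on input P=0, Q=0, R=1, S=0, T=0:
  n8 stuck-at-1: n0=0, n1=1, n2=0, n3=1, n4=0, n5=0, n6=1, n7=0, n8=1 [stuck-at-1] → 1 — matches
  n7 stuck-at-1: n0=0, n1=1, n2=0, n3=1, n4=0, n5=0, n6=1, n7=1 [stuck-at-1], n8=0 → 0 — eliminated
Only n8 stuck-at-1 reproduces the observed 1.

n8 stuck-at-1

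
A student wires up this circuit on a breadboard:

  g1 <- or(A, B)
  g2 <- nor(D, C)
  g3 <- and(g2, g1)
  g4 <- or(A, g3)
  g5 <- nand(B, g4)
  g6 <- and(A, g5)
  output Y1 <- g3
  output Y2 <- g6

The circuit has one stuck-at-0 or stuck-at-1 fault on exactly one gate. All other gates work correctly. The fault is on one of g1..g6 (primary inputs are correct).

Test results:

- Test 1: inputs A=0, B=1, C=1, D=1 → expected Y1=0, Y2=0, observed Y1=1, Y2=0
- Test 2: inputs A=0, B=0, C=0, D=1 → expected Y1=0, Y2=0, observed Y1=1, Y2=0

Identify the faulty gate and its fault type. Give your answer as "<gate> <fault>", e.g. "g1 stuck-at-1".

Fault-free values for test 1 (A=0, B=1, C=1, D=1): g1=1, g2=0, g3=0, g4=0, g5=1, g6=0, giving Y1=0, Y2=0. Observed Y1=1, Y2=0.
Test 1: faults giving observed Y1=1, Y2=0 are {g2 stuck-at-1, g3 stuck-at-1}.
Test 2 (A=0, B=0, C=0, D=1): fault-free g1=0, g2=0, g3=0, g4=0, g5=1, g6=0 → Y1=0, Y2=0; observed Y1=1, Y2=0. Eliminates g2 stuck-at-1.
Only g3 stuck-at-1 is consistent with every test.

g3 stuck-at-1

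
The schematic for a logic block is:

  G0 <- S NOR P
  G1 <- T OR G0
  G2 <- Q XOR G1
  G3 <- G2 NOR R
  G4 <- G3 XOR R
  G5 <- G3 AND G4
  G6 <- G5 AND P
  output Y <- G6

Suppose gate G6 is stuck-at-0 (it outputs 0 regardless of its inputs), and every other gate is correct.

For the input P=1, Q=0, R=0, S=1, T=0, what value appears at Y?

Propagate with G6 forced: G0=0, G1=0, G2=0, G3=1, G4=1, G5=1, G6=0 [stuck-at-0].
So Y = 0. (Without the fault it would be 1.)

0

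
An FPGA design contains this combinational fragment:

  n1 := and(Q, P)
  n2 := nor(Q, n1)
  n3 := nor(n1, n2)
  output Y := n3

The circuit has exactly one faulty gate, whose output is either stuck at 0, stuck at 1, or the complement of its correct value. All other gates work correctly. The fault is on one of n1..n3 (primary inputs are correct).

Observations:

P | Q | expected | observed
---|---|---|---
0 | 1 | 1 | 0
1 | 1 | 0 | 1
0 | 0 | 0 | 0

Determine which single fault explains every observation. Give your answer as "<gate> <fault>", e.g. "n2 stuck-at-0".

Fault-free values for test 1 (P=0, Q=1): n1=0, n2=0, n3=1, giving Y=1. Observed 0.
Test 1: faults giving observed 0 are {n1 stuck-at-1, n1 inverted output, n2 stuck-at-1, n2 inverted output, n3 stuck-at-0, n3 inverted output}.
Test 2 (P=1, Q=1): fault-free n1=1, n2=0, n3=0 → 0; observed 1. Eliminates n1 stuck-at-1, n2 stuck-at-1, n2 inverted output, n3 stuck-at-0.
Test 3 (P=0, Q=0): fault-free n1=0, n2=1, n3=0 → 0; observed 0. Eliminates n3 inverted output.
Only n1 inverted output is consistent with every test.

n1 inverted output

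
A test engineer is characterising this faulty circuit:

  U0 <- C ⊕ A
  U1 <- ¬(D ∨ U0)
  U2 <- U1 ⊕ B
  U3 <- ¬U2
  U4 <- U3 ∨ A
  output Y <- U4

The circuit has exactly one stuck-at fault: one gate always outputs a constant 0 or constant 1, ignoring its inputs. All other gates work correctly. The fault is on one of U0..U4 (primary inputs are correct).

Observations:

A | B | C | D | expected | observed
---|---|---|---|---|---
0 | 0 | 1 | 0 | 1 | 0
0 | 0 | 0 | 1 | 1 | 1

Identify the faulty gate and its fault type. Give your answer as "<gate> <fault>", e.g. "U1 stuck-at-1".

U0 stuck-at-0

Fault-free values for test 1 (A=0, B=0, C=1, D=0): U0=1, U1=0, U2=0, U3=1, U4=1, giving Y=1. Observed 0.
Test 1: faults giving observed 0 are {U0 stuck-at-0, U1 stuck-at-1, U2 stuck-at-1, U3 stuck-at-0, U4 stuck-at-0}.
Test 2 (A=0, B=0, C=0, D=1): fault-free U0=0, U1=0, U2=0, U3=1, U4=1 → 1; observed 1. Eliminates U1 stuck-at-1, U2 stuck-at-1, U3 stuck-at-0, U4 stuck-at-0.
Only U0 stuck-at-0 is consistent with every test.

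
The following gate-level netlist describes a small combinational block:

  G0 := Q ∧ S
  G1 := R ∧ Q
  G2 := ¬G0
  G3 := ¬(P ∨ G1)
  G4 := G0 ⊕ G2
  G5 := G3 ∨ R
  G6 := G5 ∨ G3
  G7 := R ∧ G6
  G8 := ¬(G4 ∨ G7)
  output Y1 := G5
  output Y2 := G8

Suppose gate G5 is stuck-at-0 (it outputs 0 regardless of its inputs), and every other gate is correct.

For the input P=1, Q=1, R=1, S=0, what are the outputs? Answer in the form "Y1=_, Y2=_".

Y1=0, Y2=0

Propagate with G5 forced: G0=0, G1=1, G2=1, G3=0, G4=1, G5=0 [stuck-at-0], G6=0, G7=0, G8=0.
So the outputs are Y1=0, Y2=0. (Without the fault they would be Y1=1, Y2=0.)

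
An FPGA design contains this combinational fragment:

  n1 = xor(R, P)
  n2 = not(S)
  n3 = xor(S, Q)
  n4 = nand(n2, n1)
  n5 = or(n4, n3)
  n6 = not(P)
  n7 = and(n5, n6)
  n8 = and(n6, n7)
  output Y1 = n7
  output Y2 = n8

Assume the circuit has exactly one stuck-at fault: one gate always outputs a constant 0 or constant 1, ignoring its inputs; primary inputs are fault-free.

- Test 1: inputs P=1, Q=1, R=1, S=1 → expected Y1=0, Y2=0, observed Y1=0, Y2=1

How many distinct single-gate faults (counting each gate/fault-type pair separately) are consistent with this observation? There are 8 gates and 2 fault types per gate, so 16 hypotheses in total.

Fault-free: n1=0, n2=0, n3=0, n4=1, n5=1, n6=0, n7=0, n8=0 → Y1=0, Y2=0. Observed Y1=0, Y2=1.
  n1: none of the 2 fault types match ✗
  n2: none of the 2 fault types match ✗
  n3: none of the 2 fault types match ✗
  n4: none of the 2 fault types match ✗
  n5: none of the 2 fault types match ✗
  n6: none of the 2 fault types match ✗
  n7: none of the 2 fault types match ✗
  n8: stuck-at-1 ✓; others ✗
Consistent faults: {n8 stuck-at-1} — 1 in all.

1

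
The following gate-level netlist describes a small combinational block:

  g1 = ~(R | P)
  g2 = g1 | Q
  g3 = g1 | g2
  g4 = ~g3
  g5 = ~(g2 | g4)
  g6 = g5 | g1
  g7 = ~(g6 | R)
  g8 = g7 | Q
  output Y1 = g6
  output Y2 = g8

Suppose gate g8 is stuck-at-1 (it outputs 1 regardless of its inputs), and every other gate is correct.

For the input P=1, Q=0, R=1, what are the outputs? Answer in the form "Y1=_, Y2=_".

Y1=0, Y2=1

Propagate with g8 forced: g1=0, g2=0, g3=0, g4=1, g5=0, g6=0, g7=0, g8=1 [stuck-at-1].
So the outputs are Y1=0, Y2=1. (Without the fault they would be Y1=0, Y2=0.)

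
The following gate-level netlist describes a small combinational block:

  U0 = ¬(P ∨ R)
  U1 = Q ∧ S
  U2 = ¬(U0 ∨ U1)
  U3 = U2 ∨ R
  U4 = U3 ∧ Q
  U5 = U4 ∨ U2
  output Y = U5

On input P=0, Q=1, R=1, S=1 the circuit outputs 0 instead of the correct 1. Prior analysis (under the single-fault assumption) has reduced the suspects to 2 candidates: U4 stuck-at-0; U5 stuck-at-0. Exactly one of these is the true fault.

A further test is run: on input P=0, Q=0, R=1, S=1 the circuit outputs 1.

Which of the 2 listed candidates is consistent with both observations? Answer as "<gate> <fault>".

Evaluate each candidate on input P=0, Q=0, R=1, S=1:
  U4 stuck-at-0: U0=0, U1=0, U2=1, U3=1, U4=0 [stuck-at-0], U5=1 → 1 — matches
  U5 stuck-at-0: U0=0, U1=0, U2=1, U3=1, U4=0, U5=0 [stuck-at-0] → 0 — eliminated
Only U4 stuck-at-0 reproduces the observed 1.

U4 stuck-at-0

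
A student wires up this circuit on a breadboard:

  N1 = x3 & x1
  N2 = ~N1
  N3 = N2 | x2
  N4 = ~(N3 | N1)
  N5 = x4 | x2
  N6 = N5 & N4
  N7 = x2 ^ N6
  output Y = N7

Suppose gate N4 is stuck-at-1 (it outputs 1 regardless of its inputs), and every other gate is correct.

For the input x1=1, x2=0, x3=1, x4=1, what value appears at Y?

Propagate with N4 forced: N1=1, N2=0, N3=0, N4=1 [stuck-at-1], N5=1, N6=1, N7=1.
So Y = 1. (Without the fault it would be 0.)

1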